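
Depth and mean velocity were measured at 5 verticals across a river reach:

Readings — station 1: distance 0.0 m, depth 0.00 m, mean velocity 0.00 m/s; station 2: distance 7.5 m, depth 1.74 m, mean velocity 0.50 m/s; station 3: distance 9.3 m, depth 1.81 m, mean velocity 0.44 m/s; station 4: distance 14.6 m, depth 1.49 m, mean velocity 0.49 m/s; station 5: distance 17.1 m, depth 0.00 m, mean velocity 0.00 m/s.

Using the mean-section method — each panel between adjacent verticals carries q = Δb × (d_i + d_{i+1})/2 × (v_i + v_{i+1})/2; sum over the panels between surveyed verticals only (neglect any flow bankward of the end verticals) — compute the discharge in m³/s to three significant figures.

Panel 1-2: Δb = 7.5 m, d̄ = (0.00+1.74)/2 = 0.87, v̄ = (0.00+0.50)/2 = 0.25 → q = 7.5×0.87×0.25 = 1.631 m³/s
Panel 2-3: Δb = 1.8 m, d̄ = (1.74+1.81)/2 = 1.775, v̄ = (0.50+0.44)/2 = 0.47 → q = 1.8×1.775×0.47 = 1.502 m³/s
Panel 3-4: Δb = 5.3 m, d̄ = (1.81+1.49)/2 = 1.65, v̄ = (0.44+0.49)/2 = 0.465 → q = 5.3×1.65×0.465 = 4.066 m³/s
Panel 4-5: Δb = 2.5 m, d̄ = (1.49+0.00)/2 = 0.745, v̄ = (0.49+0.00)/2 = 0.245 → q = 2.5×0.745×0.245 = 0.4563 m³/s
Q = Σ q = 7.656 m³/s

7.66 m³/s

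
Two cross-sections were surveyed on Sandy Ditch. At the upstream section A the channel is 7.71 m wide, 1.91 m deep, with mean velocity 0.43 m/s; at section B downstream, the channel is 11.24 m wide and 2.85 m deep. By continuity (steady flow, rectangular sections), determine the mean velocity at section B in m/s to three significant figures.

Q = A₁V₁ = (7.71×1.91) × 0.43 = 6.332 m³/s
A₂ = 11.24 × 2.85 = 32.03 m²
V₂ = Q/A₂ = 6.332/32.03 = 0.1977 m/s

0.198 m/s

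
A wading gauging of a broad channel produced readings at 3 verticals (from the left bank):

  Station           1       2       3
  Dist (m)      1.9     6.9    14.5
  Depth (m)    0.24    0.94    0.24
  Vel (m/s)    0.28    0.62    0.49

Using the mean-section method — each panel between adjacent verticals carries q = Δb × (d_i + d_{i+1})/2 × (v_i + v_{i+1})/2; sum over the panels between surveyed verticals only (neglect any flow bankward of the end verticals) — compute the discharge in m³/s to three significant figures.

3.82 m³/s

Panel 1-2: Δb = 5 m, d̄ = (0.24+0.94)/2 = 0.59, v̄ = (0.28+0.62)/2 = 0.45 → q = 5×0.59×0.45 = 1.328 m³/s
Panel 2-3: Δb = 7.6 m, d̄ = (0.94+0.24)/2 = 0.59, v̄ = (0.62+0.49)/2 = 0.555 → q = 7.6×0.59×0.555 = 2.489 m³/s
Q = Σ q = 3.816 m³/s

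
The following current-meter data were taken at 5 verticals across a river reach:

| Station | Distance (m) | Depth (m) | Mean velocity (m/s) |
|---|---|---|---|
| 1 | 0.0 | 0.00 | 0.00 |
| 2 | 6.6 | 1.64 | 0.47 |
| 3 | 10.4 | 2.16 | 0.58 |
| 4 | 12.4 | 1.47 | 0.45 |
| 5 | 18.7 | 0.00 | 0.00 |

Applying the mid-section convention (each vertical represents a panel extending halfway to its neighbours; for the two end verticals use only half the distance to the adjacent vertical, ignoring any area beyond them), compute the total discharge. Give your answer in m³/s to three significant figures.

10.4 m³/s

w_2 = (10.4 − 0.0)/2 = 5.2 m; q_2 = 0.47 × 1.64 × 5.2 = 4.008 m³/s
w_3 = (12.4 − 6.6)/2 = 2.9 m; q_3 = 0.58 × 2.16 × 2.9 = 3.633 m³/s
w_4 = (18.7 − 10.4)/2 = 4.15 m; q_4 = 0.45 × 1.47 × 4.15 = 2.745 m³/s
Stations 1, 5 contribute zero (depth or velocity is 0).
Q = Σ qᵢ = 10.39 m³/s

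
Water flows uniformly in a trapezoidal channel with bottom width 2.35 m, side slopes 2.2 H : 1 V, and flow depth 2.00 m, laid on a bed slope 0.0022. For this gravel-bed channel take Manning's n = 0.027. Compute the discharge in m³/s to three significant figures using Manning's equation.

A = (b + z·y)·y = (2.35 + 2.2×2.00)×2.00 = 13.50 m²
P = b + 2y√(1+z²) = 2.35 + 2×2.00×√(1+2.2²) = 12.02 m
R = A/P = 13.50/12.02 = 1.123 m
Q = (1/n)·A·R^(2/3)·S^(1/2) = (1/0.027) × 13.50 × 1.123^(2/3) × 0.0022^(1/2) = 25.34 m³/s

25.3 m³/s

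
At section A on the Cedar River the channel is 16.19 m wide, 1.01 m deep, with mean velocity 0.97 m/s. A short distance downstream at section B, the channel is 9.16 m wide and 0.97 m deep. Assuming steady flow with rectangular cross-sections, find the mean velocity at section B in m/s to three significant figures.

1.79 m/s

Q = A₁V₁ = (16.19×1.01) × 0.97 = 15.86 m³/s
A₂ = 9.16 × 0.97 = 8.885 m²
V₂ = Q/A₂ = 15.86/8.885 = 1.785 m/s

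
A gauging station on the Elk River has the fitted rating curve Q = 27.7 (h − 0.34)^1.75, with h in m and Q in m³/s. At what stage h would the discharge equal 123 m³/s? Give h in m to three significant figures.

h − h₀ = (Q/C)^(1/b) = (123/27.7)^(1/1.75) = 2.344 m
h = 0.34 + 2.344 = 2.684 m

2.68 m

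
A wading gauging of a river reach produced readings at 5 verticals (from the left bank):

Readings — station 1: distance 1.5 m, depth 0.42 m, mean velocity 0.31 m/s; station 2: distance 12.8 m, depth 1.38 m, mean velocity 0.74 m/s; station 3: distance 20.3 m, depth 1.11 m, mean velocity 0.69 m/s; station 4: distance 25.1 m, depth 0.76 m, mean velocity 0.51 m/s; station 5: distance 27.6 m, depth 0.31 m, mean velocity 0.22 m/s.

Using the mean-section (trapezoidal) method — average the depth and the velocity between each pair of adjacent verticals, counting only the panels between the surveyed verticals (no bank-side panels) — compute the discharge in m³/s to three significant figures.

15.2 m³/s

Panel 1-2: Δb = 11.3 m, d̄ = (0.42+1.38)/2 = 0.9, v̄ = (0.31+0.74)/2 = 0.525 → q = 11.3×0.9×0.525 = 5.339 m³/s
Panel 2-3: Δb = 7.5 m, d̄ = (1.38+1.11)/2 = 1.245, v̄ = (0.74+0.69)/2 = 0.715 → q = 7.5×1.245×0.715 = 6.676 m³/s
Panel 3-4: Δb = 4.8 m, d̄ = (1.11+0.76)/2 = 0.935, v̄ = (0.69+0.51)/2 = 0.6 → q = 4.8×0.935×0.6 = 2.693 m³/s
Panel 4-5: Δb = 2.5 m, d̄ = (0.76+0.31)/2 = 0.535, v̄ = (0.51+0.22)/2 = 0.365 → q = 2.5×0.535×0.365 = 0.4882 m³/s
Q = Σ q = 15.20 m³/s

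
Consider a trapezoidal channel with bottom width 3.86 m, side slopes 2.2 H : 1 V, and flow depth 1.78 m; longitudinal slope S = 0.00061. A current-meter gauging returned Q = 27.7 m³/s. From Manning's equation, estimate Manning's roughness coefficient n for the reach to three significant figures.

0.0132

A = (b + z·y)·y = (3.86 + 2.2×1.78)×1.78 = 13.84 m²
P = b + 2y√(1+z²) = 3.86 + 2×1.78×√(1+2.2²) = 12.46 m
R = A/P = 13.84/12.46 = 1.111 m
n = (1/Q)·A·R^(2/3)·S^(1/2) = (1/27.7) × 13.84 × 1.072 × 0.02470 = 0.01324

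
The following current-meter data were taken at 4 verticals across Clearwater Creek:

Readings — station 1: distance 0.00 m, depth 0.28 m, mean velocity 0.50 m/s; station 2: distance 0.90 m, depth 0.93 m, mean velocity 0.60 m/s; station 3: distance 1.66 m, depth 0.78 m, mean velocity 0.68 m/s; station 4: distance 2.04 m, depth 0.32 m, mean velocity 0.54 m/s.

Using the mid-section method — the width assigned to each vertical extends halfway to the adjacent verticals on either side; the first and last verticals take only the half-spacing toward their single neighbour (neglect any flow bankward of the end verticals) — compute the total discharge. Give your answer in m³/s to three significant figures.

w_1 = (0.90 − 0.00)/2 = 0.45 m; q_1 = 0.50 × 0.28 × 0.45 = 0.06300 m³/s
w_2 = (1.66 − 0.00)/2 = 0.83 m; q_2 = 0.60 × 0.93 × 0.83 = 0.4631 m³/s
w_3 = (2.04 − 0.90)/2 = 0.57 m; q_3 = 0.68 × 0.78 × 0.57 = 0.3023 m³/s
w_4 = (2.04 − 1.66)/2 = 0.19 m; q_4 = 0.54 × 0.32 × 0.19 = 0.03283 m³/s
Q = Σ qᵢ = 0.8613 m³/s

0.861 m³/s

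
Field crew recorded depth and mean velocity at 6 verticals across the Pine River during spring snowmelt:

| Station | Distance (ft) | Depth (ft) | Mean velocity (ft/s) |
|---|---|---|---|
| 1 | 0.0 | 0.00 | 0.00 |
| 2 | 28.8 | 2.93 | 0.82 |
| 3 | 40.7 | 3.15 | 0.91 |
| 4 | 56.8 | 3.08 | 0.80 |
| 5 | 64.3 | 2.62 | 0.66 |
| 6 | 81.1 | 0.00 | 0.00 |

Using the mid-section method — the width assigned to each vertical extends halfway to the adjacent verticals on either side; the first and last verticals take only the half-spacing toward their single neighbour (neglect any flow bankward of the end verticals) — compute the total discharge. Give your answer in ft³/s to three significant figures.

w_2 = (40.7 − 0.0)/2 = 20.35 ft; q_2 = 0.82 × 2.93 × 20.35 = 48.89 ft³/s
w_3 = (56.8 − 28.8)/2 = 14 ft; q_3 = 0.91 × 3.15 × 14 = 40.13 ft³/s
w_4 = (64.3 − 40.7)/2 = 11.8 ft; q_4 = 0.80 × 3.08 × 11.8 = 29.08 ft³/s
w_5 = (81.1 − 56.8)/2 = 12.15 ft; q_5 = 0.66 × 2.62 × 12.15 = 21.01 ft³/s
Stations 1, 6 contribute zero (depth or velocity is 0).
Q = Σ qᵢ = 139.1 ft³/s

139 ft³/s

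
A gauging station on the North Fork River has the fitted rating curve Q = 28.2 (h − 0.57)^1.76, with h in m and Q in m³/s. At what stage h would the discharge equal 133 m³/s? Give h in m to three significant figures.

2.98 m

h − h₀ = (Q/C)^(1/b) = (133/28.2)^(1/1.76) = 2.414 m
h = 0.57 + 2.414 = 2.984 m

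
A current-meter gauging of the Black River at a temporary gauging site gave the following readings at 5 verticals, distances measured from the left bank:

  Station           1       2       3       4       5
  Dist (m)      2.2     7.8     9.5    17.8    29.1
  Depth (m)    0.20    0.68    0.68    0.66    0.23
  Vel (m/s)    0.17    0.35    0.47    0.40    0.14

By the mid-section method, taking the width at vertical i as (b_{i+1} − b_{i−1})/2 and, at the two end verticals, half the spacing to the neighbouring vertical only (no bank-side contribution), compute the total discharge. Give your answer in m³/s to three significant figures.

5.33 m³/s

w_1 = (7.8 − 2.2)/2 = 2.8 m; q_1 = 0.17 × 0.20 × 2.8 = 0.09520 m³/s
w_2 = (9.5 − 2.2)/2 = 3.65 m; q_2 = 0.35 × 0.68 × 3.65 = 0.8687 m³/s
w_3 = (17.8 − 7.8)/2 = 5 m; q_3 = 0.47 × 0.68 × 5 = 1.598 m³/s
w_4 = (29.1 − 9.5)/2 = 9.8 m; q_4 = 0.40 × 0.66 × 9.8 = 2.587 m³/s
w_5 = (29.1 − 17.8)/2 = 5.65 m; q_5 = 0.14 × 0.23 × 5.65 = 0.1819 m³/s
Q = Σ qᵢ = 5.331 m³/s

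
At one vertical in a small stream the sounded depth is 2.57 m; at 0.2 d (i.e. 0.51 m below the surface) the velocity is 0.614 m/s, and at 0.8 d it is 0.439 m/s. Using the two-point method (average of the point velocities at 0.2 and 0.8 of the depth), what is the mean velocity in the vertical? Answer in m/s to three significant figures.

0.527 m/s

v̄ = (0.614 + 0.439) / 2 = 0.5265 m/s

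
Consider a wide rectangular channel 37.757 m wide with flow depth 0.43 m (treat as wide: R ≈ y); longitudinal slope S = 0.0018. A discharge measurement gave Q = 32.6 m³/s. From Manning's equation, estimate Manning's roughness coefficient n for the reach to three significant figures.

A = b·y = 37.757 × 0.43 = 16.24 m²
Wide channel: R ≈ y = 0.43 m
n = (1/Q)·A·R^(2/3)·S^(1/2) = (1/32.6) × 16.24 × 0.5697 × 0.04243 = 0.01204

0.0120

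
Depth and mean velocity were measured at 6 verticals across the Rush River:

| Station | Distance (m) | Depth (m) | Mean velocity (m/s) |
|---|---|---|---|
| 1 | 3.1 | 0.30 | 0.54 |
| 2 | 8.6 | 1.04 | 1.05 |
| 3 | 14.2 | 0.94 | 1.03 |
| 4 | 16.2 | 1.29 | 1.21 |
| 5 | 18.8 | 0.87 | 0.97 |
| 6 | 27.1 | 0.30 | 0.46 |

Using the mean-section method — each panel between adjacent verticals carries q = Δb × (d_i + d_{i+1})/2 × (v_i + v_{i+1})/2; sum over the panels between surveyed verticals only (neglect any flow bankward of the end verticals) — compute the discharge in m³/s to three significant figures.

17.7 m³/s

Panel 1-2: Δb = 5.5 m, d̄ = (0.30+1.04)/2 = 0.67, v̄ = (0.54+1.05)/2 = 0.795 → q = 5.5×0.67×0.795 = 2.930 m³/s
Panel 2-3: Δb = 5.6 m, d̄ = (1.04+0.94)/2 = 0.99, v̄ = (1.05+1.03)/2 = 1.04 → q = 5.6×0.99×1.04 = 5.766 m³/s
Panel 3-4: Δb = 2 m, d̄ = (0.94+1.29)/2 = 1.115, v̄ = (1.03+1.21)/2 = 1.12 → q = 2×1.115×1.12 = 2.498 m³/s
Panel 4-5: Δb = 2.6 m, d̄ = (1.29+0.87)/2 = 1.08, v̄ = (1.21+0.97)/2 = 1.09 → q = 2.6×1.08×1.09 = 3.061 m³/s
Panel 5-6: Δb = 8.3 m, d̄ = (0.87+0.30)/2 = 0.585, v̄ = (0.97+0.46)/2 = 0.715 → q = 8.3×0.585×0.715 = 3.472 m³/s
Q = Σ q = 17.73 m³/s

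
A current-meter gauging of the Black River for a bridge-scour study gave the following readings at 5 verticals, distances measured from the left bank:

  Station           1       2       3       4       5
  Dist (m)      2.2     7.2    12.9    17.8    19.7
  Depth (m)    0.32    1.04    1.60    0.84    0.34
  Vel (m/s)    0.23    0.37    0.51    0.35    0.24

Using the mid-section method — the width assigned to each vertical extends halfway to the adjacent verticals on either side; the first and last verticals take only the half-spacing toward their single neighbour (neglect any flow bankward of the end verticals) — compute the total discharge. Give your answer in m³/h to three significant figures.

27500 m³/h

w_1 = (7.2 − 2.2)/2 = 2.5 m; q_1 = 0.23 × 0.32 × 2.5 = 0.1840 m³/s
w_2 = (12.9 − 2.2)/2 = 5.35 m; q_2 = 0.37 × 1.04 × 5.35 = 2.059 m³/s
w_3 = (17.8 − 7.2)/2 = 5.3 m; q_3 = 0.51 × 1.60 × 5.3 = 4.325 m³/s
w_4 = (19.7 − 12.9)/2 = 3.4 m; q_4 = 0.35 × 0.84 × 3.4 = 0.9996 m³/s
w_5 = (19.7 − 17.8)/2 = 0.95 m; q_5 = 0.24 × 0.34 × 0.95 = 0.07752 m³/s
Q = Σ qᵢ = 7.645 m³/s
= 7.645 × 3600 = 27520 m³/h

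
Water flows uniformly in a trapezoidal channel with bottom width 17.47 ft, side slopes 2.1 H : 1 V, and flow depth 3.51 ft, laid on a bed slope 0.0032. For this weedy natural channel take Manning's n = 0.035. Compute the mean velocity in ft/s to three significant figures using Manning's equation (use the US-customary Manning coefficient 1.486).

A = (b + z·y)·y = (17.47 + 2.1×3.51)×3.51 = 87.19 ft²
P = b + 2y√(1+z²) = 17.47 + 2×3.51×√(1+2.1²) = 33.80 ft
R = A/P = 87.19/33.80 = 2.580 ft
Q = (1.486/n)·A·R^(2/3)·S^(1/2) = (1.486/0.035) × 87.19 × 2.580^(2/3) × 0.0032^(1/2) = 393.9 ft³/s
V = Q/A = 393.9/87.19 = 4.518 ft/s

4.52 ft/s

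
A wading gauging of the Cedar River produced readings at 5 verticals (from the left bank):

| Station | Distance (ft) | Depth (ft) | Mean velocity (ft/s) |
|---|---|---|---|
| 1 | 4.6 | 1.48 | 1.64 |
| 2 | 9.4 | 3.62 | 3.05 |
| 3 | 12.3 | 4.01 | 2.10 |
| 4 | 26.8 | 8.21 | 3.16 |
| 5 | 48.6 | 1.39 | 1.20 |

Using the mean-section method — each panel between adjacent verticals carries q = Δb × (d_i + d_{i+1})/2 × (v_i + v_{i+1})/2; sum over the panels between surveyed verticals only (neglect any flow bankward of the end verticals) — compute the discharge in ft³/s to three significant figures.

518 ft³/s

Panel 1-2: Δb = 4.8 ft, d̄ = (1.48+3.62)/2 = 2.55, v̄ = (1.64+3.05)/2 = 2.345 → q = 4.8×2.55×2.345 = 28.70 ft³/s
Panel 2-3: Δb = 2.9 ft, d̄ = (3.62+4.01)/2 = 3.815, v̄ = (3.05+2.10)/2 = 2.575 → q = 2.9×3.815×2.575 = 28.49 ft³/s
Panel 3-4: Δb = 14.5 ft, d̄ = (4.01+8.21)/2 = 6.11, v̄ = (2.10+3.16)/2 = 2.63 → q = 14.5×6.11×2.63 = 233.0 ft³/s
Panel 4-5: Δb = 21.8 ft, d̄ = (8.21+1.39)/2 = 4.8, v̄ = (3.16+1.20)/2 = 2.18 → q = 21.8×4.8×2.18 = 228.1 ft³/s
Q = Σ q = 518.3 ft³/s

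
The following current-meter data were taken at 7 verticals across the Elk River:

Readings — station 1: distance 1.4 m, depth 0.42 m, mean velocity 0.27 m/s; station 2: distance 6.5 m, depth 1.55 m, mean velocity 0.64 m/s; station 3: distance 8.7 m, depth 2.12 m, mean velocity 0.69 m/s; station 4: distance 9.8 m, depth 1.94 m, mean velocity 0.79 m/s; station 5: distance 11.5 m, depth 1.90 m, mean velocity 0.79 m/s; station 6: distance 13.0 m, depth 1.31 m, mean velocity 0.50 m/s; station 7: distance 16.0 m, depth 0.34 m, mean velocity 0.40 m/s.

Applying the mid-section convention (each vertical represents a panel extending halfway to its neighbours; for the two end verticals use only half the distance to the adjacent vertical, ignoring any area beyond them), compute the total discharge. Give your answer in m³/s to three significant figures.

w_1 = (6.5 − 1.4)/2 = 2.55 m; q_1 = 0.27 × 0.42 × 2.55 = 0.2892 m³/s
w_2 = (8.7 − 1.4)/2 = 3.65 m; q_2 = 0.64 × 1.55 × 3.65 = 3.621 m³/s
w_3 = (9.8 − 6.5)/2 = 1.65 m; q_3 = 0.69 × 2.12 × 1.65 = 2.414 m³/s
w_4 = (11.5 − 8.7)/2 = 1.4 m; q_4 = 0.79 × 1.94 × 1.4 = 2.146 m³/s
w_5 = (13.0 − 9.8)/2 = 1.6 m; q_5 = 0.79 × 1.90 × 1.6 = 2.402 m³/s
w_6 = (16.0 − 11.5)/2 = 2.25 m; q_6 = 0.50 × 1.31 × 2.25 = 1.474 m³/s
w_7 = (16.0 − 13.0)/2 = 1.5 m; q_7 = 0.40 × 0.34 × 1.5 = 0.2040 m³/s
Q = Σ qᵢ = 12.55 m³/s

12.5 m³/s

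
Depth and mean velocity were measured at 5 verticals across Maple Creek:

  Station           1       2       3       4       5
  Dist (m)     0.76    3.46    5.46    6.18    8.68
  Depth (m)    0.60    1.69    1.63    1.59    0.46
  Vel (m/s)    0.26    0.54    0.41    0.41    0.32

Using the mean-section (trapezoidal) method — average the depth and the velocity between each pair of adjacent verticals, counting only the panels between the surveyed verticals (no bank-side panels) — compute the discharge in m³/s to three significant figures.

4.22 m³/s

Panel 1-2: Δb = 2.7 m, d̄ = (0.60+1.69)/2 = 1.145, v̄ = (0.26+0.54)/2 = 0.4 → q = 2.7×1.145×0.4 = 1.237 m³/s
Panel 2-3: Δb = 2 m, d̄ = (1.69+1.63)/2 = 1.66, v̄ = (0.54+0.41)/2 = 0.475 → q = 2×1.66×0.475 = 1.577 m³/s
Panel 3-4: Δb = 0.72 m, d̄ = (1.63+1.59)/2 = 1.61, v̄ = (0.41+0.41)/2 = 0.41 → q = 0.72×1.61×0.41 = 0.4753 m³/s
Panel 4-5: Δb = 2.5 m, d̄ = (1.59+0.46)/2 = 1.025, v̄ = (0.41+0.32)/2 = 0.365 → q = 2.5×1.025×0.365 = 0.9353 m³/s
Q = Σ q = 4.224 m³/s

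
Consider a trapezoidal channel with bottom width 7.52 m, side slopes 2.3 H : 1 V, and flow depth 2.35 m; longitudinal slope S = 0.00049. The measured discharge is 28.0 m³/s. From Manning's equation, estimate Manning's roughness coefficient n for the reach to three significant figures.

A = (b + z·y)·y = (7.52 + 2.3×2.35)×2.35 = 30.37 m²
P = b + 2y√(1+z²) = 7.52 + 2×2.35×√(1+2.3²) = 19.31 m
R = A/P = 30.37/19.31 = 1.573 m
n = (1/Q)·A·R^(2/3)·S^(1/2) = (1/28.0) × 30.37 × 1.353 × 0.02214 = 0.03248

0.0325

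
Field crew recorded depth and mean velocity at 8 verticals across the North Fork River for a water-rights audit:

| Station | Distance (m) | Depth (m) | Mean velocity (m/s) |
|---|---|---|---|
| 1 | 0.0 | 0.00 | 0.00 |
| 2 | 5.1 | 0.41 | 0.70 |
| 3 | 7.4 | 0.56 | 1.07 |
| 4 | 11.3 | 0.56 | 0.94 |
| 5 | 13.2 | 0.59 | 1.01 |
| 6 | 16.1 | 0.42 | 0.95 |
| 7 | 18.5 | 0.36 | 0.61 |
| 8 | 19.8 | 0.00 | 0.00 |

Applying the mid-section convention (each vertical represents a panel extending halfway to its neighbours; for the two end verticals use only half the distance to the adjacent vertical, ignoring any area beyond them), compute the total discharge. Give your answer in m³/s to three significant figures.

w_2 = (7.4 − 0.0)/2 = 3.7 m; q_2 = 0.70 × 0.41 × 3.7 = 1.062 m³/s
w_3 = (11.3 − 5.1)/2 = 3.1 m; q_3 = 1.07 × 0.56 × 3.1 = 1.858 m³/s
w_4 = (13.2 − 7.4)/2 = 2.9 m; q_4 = 0.94 × 0.56 × 2.9 = 1.527 m³/s
w_5 = (16.1 − 11.3)/2 = 2.4 m; q_5 = 1.01 × 0.59 × 2.4 = 1.430 m³/s
w_6 = (18.5 − 13.2)/2 = 2.65 m; q_6 = 0.95 × 0.42 × 2.65 = 1.057 m³/s
w_7 = (19.8 − 16.1)/2 = 1.85 m; q_7 = 0.61 × 0.36 × 1.85 = 0.4063 m³/s
Stations 1, 8 contribute zero (depth or velocity is 0).
Q = Σ qᵢ = 7.340 m³/s

7.34 m³/s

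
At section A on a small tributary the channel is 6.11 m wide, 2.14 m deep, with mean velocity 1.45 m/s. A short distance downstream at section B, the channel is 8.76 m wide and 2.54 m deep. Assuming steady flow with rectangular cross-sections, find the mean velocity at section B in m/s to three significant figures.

0.852 m/s

Q = A₁V₁ = (6.11×2.14) × 1.45 = 18.96 m³/s
A₂ = 8.76 × 2.54 = 22.25 m²
V₂ = Q/A₂ = 18.96/22.25 = 0.8521 m/s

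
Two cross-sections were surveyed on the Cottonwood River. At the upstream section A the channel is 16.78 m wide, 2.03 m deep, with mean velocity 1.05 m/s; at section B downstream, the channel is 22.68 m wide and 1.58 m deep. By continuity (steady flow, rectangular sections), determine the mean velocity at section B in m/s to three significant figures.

0.998 m/s

Q = A₁V₁ = (16.78×2.03) × 1.05 = 35.77 m³/s
A₂ = 22.68 × 1.58 = 35.83 m²
V₂ = Q/A₂ = 35.77/35.83 = 0.9981 m/s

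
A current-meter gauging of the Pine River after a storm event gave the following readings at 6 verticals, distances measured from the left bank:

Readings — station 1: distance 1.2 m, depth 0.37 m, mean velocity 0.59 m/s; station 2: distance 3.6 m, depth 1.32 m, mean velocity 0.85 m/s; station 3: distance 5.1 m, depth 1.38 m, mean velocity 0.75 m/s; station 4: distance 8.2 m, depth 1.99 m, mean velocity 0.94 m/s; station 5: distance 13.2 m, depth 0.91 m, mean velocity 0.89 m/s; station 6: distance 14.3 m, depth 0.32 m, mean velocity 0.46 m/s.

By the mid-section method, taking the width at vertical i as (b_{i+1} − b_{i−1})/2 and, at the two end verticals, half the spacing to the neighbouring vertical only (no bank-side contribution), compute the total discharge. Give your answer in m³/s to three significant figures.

15.0 m³/s

w_1 = (3.6 − 1.2)/2 = 1.2 m; q_1 = 0.59 × 0.37 × 1.2 = 0.2620 m³/s
w_2 = (5.1 − 1.2)/2 = 1.95 m; q_2 = 0.85 × 1.32 × 1.95 = 2.188 m³/s
w_3 = (8.2 − 3.6)/2 = 2.3 m; q_3 = 0.75 × 1.38 × 2.3 = 2.381 m³/s
w_4 = (13.2 − 5.1)/2 = 4.05 m; q_4 = 0.94 × 1.99 × 4.05 = 7.576 m³/s
w_5 = (14.3 − 8.2)/2 = 3.05 m; q_5 = 0.89 × 0.91 × 3.05 = 2.470 m³/s
w_6 = (14.3 − 13.2)/2 = 0.55 m; q_6 = 0.46 × 0.32 × 0.55 = 0.08096 m³/s
Q = Σ qᵢ = 14.96 m³/s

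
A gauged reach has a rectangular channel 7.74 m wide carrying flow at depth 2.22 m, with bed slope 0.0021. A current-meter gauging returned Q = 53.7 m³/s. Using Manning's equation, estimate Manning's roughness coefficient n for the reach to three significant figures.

A = b·y = 7.74 × 2.22 = 17.18 m²
P = b + 2y = 7.74 + 2×2.22 = 12.18 m
R = A/P = 17.18/12.18 = 1.411 m
n = (1/Q)·A·R^(2/3)·S^(1/2) = (1/53.7) × 17.18 × 1.258 × 0.04583 = 0.01844

0.0184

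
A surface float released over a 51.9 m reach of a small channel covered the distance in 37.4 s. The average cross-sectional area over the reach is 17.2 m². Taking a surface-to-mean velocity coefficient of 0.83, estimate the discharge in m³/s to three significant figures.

19.8 m³/s

v_surface = L / t̄ = 51.9 / 37.4 = 1.388 m/s
v_mean = 0.83 × 1.388 = 1.152 m/s
Q = A × v_mean = 17.2 × 1.152 = 19.81 m³/s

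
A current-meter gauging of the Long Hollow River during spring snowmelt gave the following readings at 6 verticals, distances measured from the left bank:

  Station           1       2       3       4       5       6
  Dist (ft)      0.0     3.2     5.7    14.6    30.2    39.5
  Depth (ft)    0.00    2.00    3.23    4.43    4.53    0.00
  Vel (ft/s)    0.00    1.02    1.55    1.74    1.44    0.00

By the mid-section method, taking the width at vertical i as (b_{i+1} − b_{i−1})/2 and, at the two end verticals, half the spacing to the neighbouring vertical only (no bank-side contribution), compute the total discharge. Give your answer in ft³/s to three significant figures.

210 ft³/s

w_2 = (5.7 − 0.0)/2 = 2.85 ft; q_2 = 1.02 × 2.00 × 2.85 = 5.814 ft³/s
w_3 = (14.6 − 3.2)/2 = 5.7 ft; q_3 = 1.55 × 3.23 × 5.7 = 28.54 ft³/s
w_4 = (30.2 − 5.7)/2 = 12.25 ft; q_4 = 1.74 × 4.43 × 12.25 = 94.43 ft³/s
w_5 = (39.5 − 14.6)/2 = 12.45 ft; q_5 = 1.44 × 4.53 × 12.45 = 81.21 ft³/s
Stations 1, 6 contribute zero (depth or velocity is 0).
Q = Σ qᵢ = 210.0 ft³/s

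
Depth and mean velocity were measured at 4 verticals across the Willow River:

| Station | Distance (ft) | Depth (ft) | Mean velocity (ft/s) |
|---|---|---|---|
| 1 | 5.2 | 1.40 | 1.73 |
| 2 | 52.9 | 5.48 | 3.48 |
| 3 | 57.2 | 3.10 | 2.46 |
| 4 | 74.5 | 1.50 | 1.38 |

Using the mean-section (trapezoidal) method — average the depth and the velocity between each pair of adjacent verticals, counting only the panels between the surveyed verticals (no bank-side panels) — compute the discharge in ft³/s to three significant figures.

559 ft³/s

Panel 1-2: Δb = 47.7 ft, d̄ = (1.40+5.48)/2 = 3.44, v̄ = (1.73+3.48)/2 = 2.605 → q = 47.7×3.44×2.605 = 427.4 ft³/s
Panel 2-3: Δb = 4.3 ft, d̄ = (5.48+3.10)/2 = 4.29, v̄ = (3.48+2.46)/2 = 2.97 → q = 4.3×4.29×2.97 = 54.79 ft³/s
Panel 3-4: Δb = 17.3 ft, d̄ = (3.10+1.50)/2 = 2.3, v̄ = (2.46+1.38)/2 = 1.92 → q = 17.3×2.3×1.92 = 76.40 ft³/s
Q = Σ q = 558.6 ft³/s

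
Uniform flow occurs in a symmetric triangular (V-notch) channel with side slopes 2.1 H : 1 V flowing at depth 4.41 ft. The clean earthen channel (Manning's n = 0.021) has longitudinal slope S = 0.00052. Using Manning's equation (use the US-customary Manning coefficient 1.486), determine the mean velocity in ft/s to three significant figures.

2.55 ft/s

A = z·y² = 2.1×4.41² = 40.84 ft²
P = 2y√(1+z²) = 2×4.41×√(1+2.1²) = 20.51 ft
R = A/P = 40.84/20.51 = 1.991 ft
Q = (1.486/n)·A·R^(2/3)·S^(1/2) = (1.486/0.021) × 40.84 × 1.991^(2/3) × 0.00052^(1/2) = 104.3 ft³/s
V = Q/A = 104.3/40.84 = 2.554 ft/s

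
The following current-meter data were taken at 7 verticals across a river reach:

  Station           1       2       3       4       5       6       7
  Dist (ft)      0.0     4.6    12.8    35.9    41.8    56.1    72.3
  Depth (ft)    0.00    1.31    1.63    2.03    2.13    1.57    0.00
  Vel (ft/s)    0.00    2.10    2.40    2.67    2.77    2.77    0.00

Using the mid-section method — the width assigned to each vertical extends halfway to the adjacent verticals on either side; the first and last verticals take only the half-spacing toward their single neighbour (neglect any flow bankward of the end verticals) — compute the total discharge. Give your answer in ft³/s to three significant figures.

283 ft³/s

w_2 = (12.8 − 0.0)/2 = 6.4 ft; q_2 = 2.10 × 1.31 × 6.4 = 17.61 ft³/s
w_3 = (35.9 − 4.6)/2 = 15.65 ft; q_3 = 2.40 × 1.63 × 15.65 = 61.22 ft³/s
w_4 = (41.8 − 12.8)/2 = 14.5 ft; q_4 = 2.67 × 2.03 × 14.5 = 78.59 ft³/s
w_5 = (56.1 − 35.9)/2 = 10.1 ft; q_5 = 2.77 × 2.13 × 10.1 = 59.59 ft³/s
w_6 = (72.3 − 41.8)/2 = 15.25 ft; q_6 = 2.77 × 1.57 × 15.25 = 66.32 ft³/s
Stations 1, 7 contribute zero (depth or velocity is 0).
Q = Σ qᵢ = 283.3 ft³/s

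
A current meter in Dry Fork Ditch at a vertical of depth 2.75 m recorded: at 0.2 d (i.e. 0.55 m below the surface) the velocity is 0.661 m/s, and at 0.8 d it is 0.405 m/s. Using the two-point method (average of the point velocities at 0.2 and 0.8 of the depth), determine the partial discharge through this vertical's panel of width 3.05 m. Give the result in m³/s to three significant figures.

v̄ = (0.661 + 0.405) / 2 = 0.5330 m/s
q = v̄ × d × w = 0.5330 × 2.75 × 3.05 = 4.471 m³/s

4.47 m³/s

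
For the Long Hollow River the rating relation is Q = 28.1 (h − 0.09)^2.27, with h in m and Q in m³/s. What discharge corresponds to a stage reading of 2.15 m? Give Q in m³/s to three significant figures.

Q = 28.1 × (2.15 − 0.09)^2.27 = 28.1 × 2.06^2.27 = 144.9 m³/s

145 m³/s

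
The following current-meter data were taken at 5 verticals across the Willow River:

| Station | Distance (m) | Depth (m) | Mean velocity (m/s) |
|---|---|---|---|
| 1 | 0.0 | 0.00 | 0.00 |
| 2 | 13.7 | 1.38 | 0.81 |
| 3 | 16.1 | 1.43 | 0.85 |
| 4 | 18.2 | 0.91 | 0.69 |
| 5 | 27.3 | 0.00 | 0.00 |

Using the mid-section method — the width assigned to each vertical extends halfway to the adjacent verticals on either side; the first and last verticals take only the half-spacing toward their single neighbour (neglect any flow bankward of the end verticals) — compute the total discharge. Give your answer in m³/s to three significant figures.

w_2 = (16.1 − 0.0)/2 = 8.05 m; q_2 = 0.81 × 1.38 × 8.05 = 8.998 m³/s
w_3 = (18.2 − 13.7)/2 = 2.25 m; q_3 = 0.85 × 1.43 × 2.25 = 2.735 m³/s
w_4 = (27.3 − 16.1)/2 = 5.6 m; q_4 = 0.69 × 0.91 × 5.6 = 3.516 m³/s
Stations 1, 5 contribute zero (depth or velocity is 0).
Q = Σ qᵢ = 15.25 m³/s

15.2 m³/s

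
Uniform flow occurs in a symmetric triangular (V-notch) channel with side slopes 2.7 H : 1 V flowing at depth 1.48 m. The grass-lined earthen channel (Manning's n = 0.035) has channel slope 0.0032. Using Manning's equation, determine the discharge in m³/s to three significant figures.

7.49 m³/s

A = z·y² = 2.7×1.48² = 5.914 m²
P = 2y√(1+z²) = 2×1.48×√(1+2.7²) = 8.523 m
R = A/P = 5.914/8.523 = 0.6939 m
Q = (1/n)·A·R^(2/3)·S^(1/2) = (1/0.035) × 5.914 × 0.6939^(2/3) × 0.0032^(1/2) = 7.492 m³/s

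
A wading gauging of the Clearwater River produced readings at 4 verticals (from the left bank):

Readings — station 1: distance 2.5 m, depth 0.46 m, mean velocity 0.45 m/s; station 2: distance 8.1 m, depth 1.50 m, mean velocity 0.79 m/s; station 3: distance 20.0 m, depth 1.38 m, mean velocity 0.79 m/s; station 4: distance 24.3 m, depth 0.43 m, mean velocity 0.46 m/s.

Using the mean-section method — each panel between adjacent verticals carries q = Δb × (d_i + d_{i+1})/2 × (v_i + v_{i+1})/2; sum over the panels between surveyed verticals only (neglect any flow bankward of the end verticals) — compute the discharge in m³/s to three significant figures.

19.4 m³/s

Panel 1-2: Δb = 5.6 m, d̄ = (0.46+1.50)/2 = 0.98, v̄ = (0.45+0.79)/2 = 0.62 → q = 5.6×0.98×0.62 = 3.403 m³/s
Panel 2-3: Δb = 11.9 m, d̄ = (1.50+1.38)/2 = 1.44, v̄ = (0.79+0.79)/2 = 0.79 → q = 11.9×1.44×0.79 = 13.54 m³/s
Panel 3-4: Δb = 4.3 m, d̄ = (1.38+0.43)/2 = 0.905, v̄ = (0.79+0.46)/2 = 0.625 → q = 4.3×0.905×0.625 = 2.432 m³/s
Q = Σ q = 19.37 m³/s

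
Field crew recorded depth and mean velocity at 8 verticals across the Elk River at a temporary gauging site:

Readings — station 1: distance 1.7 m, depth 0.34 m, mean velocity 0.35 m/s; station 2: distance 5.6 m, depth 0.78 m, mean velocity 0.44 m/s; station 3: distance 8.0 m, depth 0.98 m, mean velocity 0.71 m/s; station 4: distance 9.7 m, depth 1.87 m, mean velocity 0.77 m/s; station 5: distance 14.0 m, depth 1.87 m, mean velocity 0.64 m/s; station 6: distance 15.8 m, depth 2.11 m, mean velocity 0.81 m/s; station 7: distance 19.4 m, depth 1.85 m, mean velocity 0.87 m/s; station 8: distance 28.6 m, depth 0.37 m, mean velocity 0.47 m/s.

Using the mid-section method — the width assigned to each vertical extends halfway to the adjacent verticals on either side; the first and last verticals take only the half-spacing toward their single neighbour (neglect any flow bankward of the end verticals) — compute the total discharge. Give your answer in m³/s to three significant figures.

26.4 m³/s

w_1 = (5.6 − 1.7)/2 = 1.95 m; q_1 = 0.35 × 0.34 × 1.95 = 0.2321 m³/s
w_2 = (8.0 − 1.7)/2 = 3.15 m; q_2 = 0.44 × 0.78 × 3.15 = 1.081 m³/s
w_3 = (9.7 − 5.6)/2 = 2.05 m; q_3 = 0.71 × 0.98 × 2.05 = 1.426 m³/s
w_4 = (14.0 − 8.0)/2 = 3 m; q_4 = 0.77 × 1.87 × 3 = 4.320 m³/s
w_5 = (15.8 − 9.7)/2 = 3.05 m; q_5 = 0.64 × 1.87 × 3.05 = 3.650 m³/s
w_6 = (19.4 − 14.0)/2 = 2.7 m; q_6 = 0.81 × 2.11 × 2.7 = 4.615 m³/s
w_7 = (28.6 − 15.8)/2 = 6.4 m; q_7 = 0.87 × 1.85 × 6.4 = 10.30 m³/s
w_8 = (28.6 − 19.4)/2 = 4.6 m; q_8 = 0.47 × 0.37 × 4.6 = 0.7999 m³/s
Q = Σ qᵢ = 26.42 m³/s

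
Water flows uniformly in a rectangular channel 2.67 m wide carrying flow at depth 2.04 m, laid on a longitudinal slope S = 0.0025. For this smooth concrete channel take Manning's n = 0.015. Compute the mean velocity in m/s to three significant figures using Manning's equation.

2.89 m/s

A = b·y = 2.67 × 2.04 = 5.447 m²
P = b + 2y = 2.67 + 2×2.04 = 6.750 m
R = A/P = 5.447/6.750 = 0.8069 m
Q = (1/n)·A·R^(2/3)·S^(1/2) = (1/0.015) × 5.447 × 0.8069^(2/3) × 0.0025^(1/2) = 15.74 m³/s
V = Q/A = 15.74/5.447 = 2.889 m/s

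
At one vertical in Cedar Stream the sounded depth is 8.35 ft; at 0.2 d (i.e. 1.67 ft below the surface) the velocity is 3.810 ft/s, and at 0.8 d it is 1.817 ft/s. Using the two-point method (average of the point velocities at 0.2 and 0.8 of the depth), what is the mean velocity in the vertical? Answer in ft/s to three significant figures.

v̄ = (3.810 + 1.817) / 2 = 2.814 ft/s

2.81 ft/s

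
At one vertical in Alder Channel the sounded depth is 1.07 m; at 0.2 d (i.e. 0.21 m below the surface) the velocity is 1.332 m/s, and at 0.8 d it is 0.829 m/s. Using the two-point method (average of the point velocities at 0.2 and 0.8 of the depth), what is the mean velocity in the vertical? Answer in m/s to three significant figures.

1.08 m/s

v̄ = (1.332 + 0.829) / 2 = 1.081 m/s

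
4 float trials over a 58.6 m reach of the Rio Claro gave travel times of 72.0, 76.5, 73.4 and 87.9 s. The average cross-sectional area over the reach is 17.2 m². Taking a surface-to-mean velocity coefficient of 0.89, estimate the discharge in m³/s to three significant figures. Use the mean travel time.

11.6 m³/s

t̄ = (72.0 + 76.5 + 73.4 + 87.9) / 4 = 77.45 s
v_surface = L / t̄ = 58.6 / 77.45 = 0.7566 m/s
v_mean = 0.89 × 0.7566 = 0.6734 m/s
Q = A × v_mean = 17.2 × 0.6734 = 11.58 m³/s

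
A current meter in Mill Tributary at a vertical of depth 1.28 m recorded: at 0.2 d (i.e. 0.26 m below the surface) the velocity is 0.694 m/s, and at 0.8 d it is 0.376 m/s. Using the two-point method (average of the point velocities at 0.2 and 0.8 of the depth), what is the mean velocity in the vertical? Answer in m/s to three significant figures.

v̄ = (0.694 + 0.376) / 2 = 0.5350 m/s

0.535 m/s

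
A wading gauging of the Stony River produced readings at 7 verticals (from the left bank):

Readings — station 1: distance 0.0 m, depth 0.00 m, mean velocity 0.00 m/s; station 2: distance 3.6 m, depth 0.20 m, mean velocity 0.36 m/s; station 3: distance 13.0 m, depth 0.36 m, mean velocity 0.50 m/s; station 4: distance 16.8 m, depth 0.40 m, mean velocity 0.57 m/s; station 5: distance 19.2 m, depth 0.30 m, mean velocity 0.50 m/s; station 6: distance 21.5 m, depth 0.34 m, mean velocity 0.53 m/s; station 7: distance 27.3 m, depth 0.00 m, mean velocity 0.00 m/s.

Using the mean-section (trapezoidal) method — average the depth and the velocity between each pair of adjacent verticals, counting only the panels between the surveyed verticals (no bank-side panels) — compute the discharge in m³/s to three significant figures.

Panel 1-2: Δb = 3.6 m, d̄ = (0.00+0.20)/2 = 0.1, v̄ = (0.00+0.36)/2 = 0.18 → q = 3.6×0.1×0.18 = 0.06480 m³/s
Panel 2-3: Δb = 9.4 m, d̄ = (0.20+0.36)/2 = 0.28, v̄ = (0.36+0.50)/2 = 0.43 → q = 9.4×0.28×0.43 = 1.132 m³/s
Panel 3-4: Δb = 3.8 m, d̄ = (0.36+0.40)/2 = 0.38, v̄ = (0.50+0.57)/2 = 0.535 → q = 3.8×0.38×0.535 = 0.7725 m³/s
Panel 4-5: Δb = 2.4 m, d̄ = (0.40+0.30)/2 = 0.35, v̄ = (0.57+0.50)/2 = 0.535 → q = 2.4×0.35×0.535 = 0.4494 m³/s
Panel 5-6: Δb = 2.3 m, d̄ = (0.30+0.34)/2 = 0.32, v̄ = (0.50+0.53)/2 = 0.515 → q = 2.3×0.32×0.515 = 0.3790 m³/s
Panel 6-7: Δb = 5.8 m, d̄ = (0.34+0.00)/2 = 0.17, v̄ = (0.53+0.00)/2 = 0.265 → q = 5.8×0.17×0.265 = 0.2613 m³/s
Q = Σ q = 3.059 m³/s

3.06 m³/s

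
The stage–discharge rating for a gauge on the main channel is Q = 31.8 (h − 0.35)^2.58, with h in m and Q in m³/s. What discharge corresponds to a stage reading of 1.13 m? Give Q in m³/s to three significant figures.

16.8 m³/s

Q = 31.8 × (1.13 − 0.35)^2.58 = 31.8 × 0.78^2.58 = 16.75 m³/s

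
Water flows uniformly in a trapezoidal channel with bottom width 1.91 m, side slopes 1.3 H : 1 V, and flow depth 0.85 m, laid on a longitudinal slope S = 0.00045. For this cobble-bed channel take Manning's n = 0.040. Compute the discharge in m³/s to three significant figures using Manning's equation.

A = (b + z·y)·y = (1.91 + 1.3×0.85)×0.85 = 2.563 m²
P = b + 2y√(1+z²) = 1.91 + 2×0.85×√(1+1.3²) = 4.698 m
R = A/P = 2.563/4.698 = 0.5455 m
Q = (1/n)·A·R^(2/3)·S^(1/2) = (1/0.040) × 2.563 × 0.5455^(2/3) × 0.00045^(1/2) = 0.9073 m³/s

0.907 m³/s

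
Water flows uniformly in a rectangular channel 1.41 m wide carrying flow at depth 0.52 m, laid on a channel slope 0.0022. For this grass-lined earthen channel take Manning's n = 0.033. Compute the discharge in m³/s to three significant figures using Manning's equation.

A = b·y = 1.41 × 0.52 = 0.7332 m²
P = b + 2y = 1.41 + 2×0.52 = 2.450 m
R = A/P = 0.7332/2.450 = 0.2993 m
Q = (1/n)·A·R^(2/3)·S^(1/2) = (1/0.033) × 0.7332 × 0.2993^(2/3) × 0.0022^(1/2) = 0.4663 m³/s

0.466 m³/s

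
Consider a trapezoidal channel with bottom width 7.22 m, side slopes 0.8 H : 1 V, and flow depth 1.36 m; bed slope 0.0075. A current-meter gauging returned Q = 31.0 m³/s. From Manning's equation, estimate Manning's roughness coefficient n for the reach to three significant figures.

0.0327

A = (b + z·y)·y = (7.22 + 0.8×1.36)×1.36 = 11.30 m²
P = b + 2y√(1+z²) = 7.22 + 2×1.36×√(1+0.8²) = 10.70 m
R = A/P = 11.30/10.70 = 1.056 m
n = (1/Q)·A·R^(2/3)·S^(1/2) = (1/31.0) × 11.30 × 1.037 × 0.08660 = 0.03273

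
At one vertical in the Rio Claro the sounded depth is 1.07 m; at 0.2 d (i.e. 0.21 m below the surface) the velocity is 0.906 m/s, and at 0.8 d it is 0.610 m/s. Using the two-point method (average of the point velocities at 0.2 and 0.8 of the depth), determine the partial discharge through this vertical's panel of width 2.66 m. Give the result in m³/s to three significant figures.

v̄ = (0.906 + 0.610) / 2 = 0.7580 m/s
q = v̄ × d × w = 0.7580 × 1.07 × 2.66 = 2.157 m³/s

2.16 m³/s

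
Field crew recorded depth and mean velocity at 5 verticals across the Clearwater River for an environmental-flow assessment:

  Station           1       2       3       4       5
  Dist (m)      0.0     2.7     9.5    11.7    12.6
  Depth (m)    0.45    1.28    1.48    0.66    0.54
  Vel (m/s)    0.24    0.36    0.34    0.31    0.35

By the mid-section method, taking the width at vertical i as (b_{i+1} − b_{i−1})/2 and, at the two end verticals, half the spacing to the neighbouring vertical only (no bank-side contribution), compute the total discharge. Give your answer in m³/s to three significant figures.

5.00 m³/s

w_1 = (2.7 − 0.0)/2 = 1.35 m; q_1 = 0.24 × 0.45 × 1.35 = 0.1458 m³/s
w_2 = (9.5 − 0.0)/2 = 4.75 m; q_2 = 0.36 × 1.28 × 4.75 = 2.189 m³/s
w_3 = (11.7 − 2.7)/2 = 4.5 m; q_3 = 0.34 × 1.48 × 4.5 = 2.264 m³/s
w_4 = (12.6 − 9.5)/2 = 1.55 m; q_4 = 0.31 × 0.66 × 1.55 = 0.3171 m³/s
w_5 = (12.6 − 11.7)/2 = 0.45 m; q_5 = 0.35 × 0.54 × 0.45 = 0.08505 m³/s
Q = Σ qᵢ = 5.001 m³/s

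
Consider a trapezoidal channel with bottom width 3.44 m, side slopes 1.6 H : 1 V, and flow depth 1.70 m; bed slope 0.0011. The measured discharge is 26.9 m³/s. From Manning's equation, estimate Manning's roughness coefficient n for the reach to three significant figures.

A = (b + z·y)·y = (3.44 + 1.6×1.70)×1.70 = 10.47 m²
P = b + 2y√(1+z²) = 3.44 + 2×1.70×√(1+1.6²) = 9.855 m
R = A/P = 10.47/9.855 = 1.063 m
n = (1/Q)·A·R^(2/3)·S^(1/2) = (1/26.9) × 10.47 × 1.041 × 0.03317 = 0.01344

0.0134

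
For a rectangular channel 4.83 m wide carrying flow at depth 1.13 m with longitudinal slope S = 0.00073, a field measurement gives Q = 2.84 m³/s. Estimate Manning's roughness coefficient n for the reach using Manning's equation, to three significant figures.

A = b·y = 4.83 × 1.13 = 5.458 m²
P = b + 2y = 4.83 + 2×1.13 = 7.090 m
R = A/P = 5.458/7.090 = 0.7698 m
n = (1/Q)·A·R^(2/3)·S^(1/2) = (1/2.84) × 5.458 × 0.8399 × 0.02702 = 0.04361

0.0436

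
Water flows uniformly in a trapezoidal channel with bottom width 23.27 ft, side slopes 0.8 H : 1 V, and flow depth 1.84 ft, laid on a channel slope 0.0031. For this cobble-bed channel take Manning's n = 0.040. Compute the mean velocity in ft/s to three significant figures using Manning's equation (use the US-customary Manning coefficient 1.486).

A = (b + z·y)·y = (23.27 + 0.8×1.84)×1.84 = 45.53 ft²
P = b + 2y√(1+z²) = 23.27 + 2×1.84×√(1+0.8²) = 27.98 ft
R = A/P = 45.53/27.98 = 1.627 ft
Q = (1.486/n)·A·R^(2/3)·S^(1/2) = (1.486/0.040) × 45.53 × 1.627^(2/3) × 0.0031^(1/2) = 130.3 ft³/s
V = Q/A = 130.3/45.53 = 2.861 ft/s

2.86 ft/s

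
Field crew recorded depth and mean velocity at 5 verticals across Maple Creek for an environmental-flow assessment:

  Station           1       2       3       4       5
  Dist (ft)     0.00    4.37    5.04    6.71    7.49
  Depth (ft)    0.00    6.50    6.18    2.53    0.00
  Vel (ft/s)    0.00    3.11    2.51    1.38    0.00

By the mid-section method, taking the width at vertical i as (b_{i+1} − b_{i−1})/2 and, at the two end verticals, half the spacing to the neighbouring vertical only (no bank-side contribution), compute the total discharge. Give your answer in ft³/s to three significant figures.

73.4 ft³/s

w_2 = (5.04 − 0.00)/2 = 2.52 ft; q_2 = 3.11 × 6.50 × 2.52 = 50.94 ft³/s
w_3 = (6.71 − 4.37)/2 = 1.17 ft; q_3 = 2.51 × 6.18 × 1.17 = 18.15 ft³/s
w_4 = (7.49 − 5.04)/2 = 1.225 ft; q_4 = 1.38 × 2.53 × 1.225 = 4.277 ft³/s
Stations 1, 5 contribute zero (depth or velocity is 0).
Q = Σ qᵢ = 73.37 ft³/s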